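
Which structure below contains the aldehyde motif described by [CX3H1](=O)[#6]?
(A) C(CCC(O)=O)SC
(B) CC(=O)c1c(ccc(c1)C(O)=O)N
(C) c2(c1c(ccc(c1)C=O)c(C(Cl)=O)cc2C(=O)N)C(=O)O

[CX3H1](=O)[#6] describes an sp2 carbon with one H, double-bonded to O and single-bonded to carbon (an aldehyde).
(A) has a carboxylic acid group (-C(=O)OH) but the carbonyl carbon has H0 and is bonded to O, not H1.
(B) has an acetyl/ketone group (-C(=O)CH3) but the carbonyl carbon has H0 (two carbon neighbours), not H1.
(C) contains an aldehyde (-CHO), which satisfies every atom and bond constraint.
So the answer is (C).

C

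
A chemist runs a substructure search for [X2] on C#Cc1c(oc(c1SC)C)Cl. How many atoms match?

4

The query [X2] means: any atom with exactly two total connections (bonds + H).
Check the 11 heavy atoms by environment: 1× o (aromatic, X2) → match; 4× c (aromatic, X3) → no; 2× C (X2) → match; 1× S (X2) → match; 2× C (X4) → no; 1× Cl (X1) → no.
Summing the matching environments: 1 + 2 + 1 = 4 matching atoms.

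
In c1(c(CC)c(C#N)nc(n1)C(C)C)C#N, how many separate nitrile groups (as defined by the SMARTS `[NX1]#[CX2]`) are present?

[NX1]#[CX2] is the SMARTS for a nitrile: a nitrogen triple-bonded to a two-connected carbon.
The molecule carries 2 separate instances of a nitrile (-C#N) meeting every constraint; each maps to a distinct set of atoms, giving 2 matches.

2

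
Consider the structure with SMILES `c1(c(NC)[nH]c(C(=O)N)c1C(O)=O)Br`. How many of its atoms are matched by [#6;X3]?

The query [#6;X3] means: any carbon (aromatic or not) with three total connections.
Check the 14 heavy atoms by environment: 1× n (aromatic, X3) → no; 4× c (aromatic, X3) → match; 2× C (X3) → match; 2× O (X1) → no; 1× O (X2) → no; 2× N (X3) → no; 1× C (X4) → no; 1× Br (X1) → no.
Summing the matching environments: 4 + 2 = 6 matching atoms.

6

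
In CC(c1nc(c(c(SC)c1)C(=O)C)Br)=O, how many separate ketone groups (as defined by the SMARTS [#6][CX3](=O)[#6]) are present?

2

[#6][CX3](=O)[#6] is the SMARTS for a ketone: a carbonyl carbon (no H) flanked by two carbons.
The molecule carries 2 separate instances of an acetyl/ketone group (-C(=O)CH3) meeting every constraint; each maps to a distinct set of atoms, giving 2 matches.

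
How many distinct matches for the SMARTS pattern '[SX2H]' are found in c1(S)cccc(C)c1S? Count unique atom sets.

2

[SX2H] is the SMARTS for a thiol: an aliphatic sulfur with two connections, one being H.
The molecule carries 2 separate instances of a thiol (-SH) meeting every constraint; each maps to a distinct set of atoms, giving 2 matches.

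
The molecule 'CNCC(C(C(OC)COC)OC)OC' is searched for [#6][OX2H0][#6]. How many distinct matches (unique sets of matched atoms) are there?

[#6][OX2H0][#6] is the SMARTS for an ether: an aliphatic oxygen bridging two carbons with no H on the oxygen.
The molecule carries 4 separate instances of a methoxy ether (-OCH3) meeting every constraint; each maps to a distinct set of atoms, giving 4 matches.

4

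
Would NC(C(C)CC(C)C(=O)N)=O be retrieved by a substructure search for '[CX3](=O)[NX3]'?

Yes

The pattern [CX3](=O)[NX3] describes a carbonyl carbon bonded to a trivalent nitrogen — an amide.
The molecule carries a primary amide (-C(=O)NH2), whose atoms satisfy every constraint of the query, so the pattern matches.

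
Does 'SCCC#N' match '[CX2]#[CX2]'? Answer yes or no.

No

The pattern [CX2]#[CX2] describes a carbon-carbon triple bond — an alkyne.
The closest candidate here is a nitrile (-C#N), but the triple bond is C#N, not C#C. No other fragment satisfies the full query, so there is no match.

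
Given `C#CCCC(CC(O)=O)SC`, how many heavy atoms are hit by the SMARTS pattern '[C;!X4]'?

The query [C;!X4] means: aliphatic carbon that does not have four total connections.
Check the 11 heavy atoms by environment: 5× C (X4) → no; 2× C (X2) → match; 1× S (X2) → no; 1× C (X3) → match; 1× O (X1) → no; 1× O (X2) → no.
Summing the matching environments: 2 + 1 = 3 matching atoms.

3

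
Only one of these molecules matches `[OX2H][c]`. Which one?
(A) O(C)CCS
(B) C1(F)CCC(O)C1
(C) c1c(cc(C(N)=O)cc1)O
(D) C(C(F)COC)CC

[OX2H][c] describes a hydroxyl oxygen attached to an aromatic carbon (a phenol).
(A) has a methoxy ether (-OCH3) but the oxygen has H0, not H1.
(B) has a hydroxyl group (-OH) but the -OH is on an aliphatic carbon, not an aromatic c.
(C) contains a hydroxyl group (-OH), which satisfies every atom and bond constraint.
(D) has a methoxy ether (-OCH3) but the oxygen has H0, not H1.
So the answer is (C).

C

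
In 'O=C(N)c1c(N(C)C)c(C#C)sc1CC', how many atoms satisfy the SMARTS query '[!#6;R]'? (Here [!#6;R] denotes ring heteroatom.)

Check the 15 heavy atoms by environment: 1× s (aromatic, in 5-ring) → match; 4× c (aromatic, in 5-ring) → no; 2× N (acyclic) → no; 7× C (acyclic) → no; 1× O (acyclic) → no.
That gives 1 matching atom.

1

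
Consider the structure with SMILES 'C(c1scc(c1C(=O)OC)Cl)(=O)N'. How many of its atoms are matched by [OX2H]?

The query [OX2H] means: aliphatic oxygen with two connections, one of which is H — an -OH oxygen.
Check the 13 heavy atoms by environment: 1× s (aromatic, H0, X2) → no; 3× c (aromatic, H0, X3) → no; 1× c (aromatic, H1, X3) → no; 2× C (H0, X3) → no; 2× O (H0, X1) → no; 1× O (H0, X2) → no; 1× C (H3, X4) → no; 1× Cl (H0, X1) → no; 1× N (H2, X3) → no.
No environment satisfies the query, so 0 matching atoms.

0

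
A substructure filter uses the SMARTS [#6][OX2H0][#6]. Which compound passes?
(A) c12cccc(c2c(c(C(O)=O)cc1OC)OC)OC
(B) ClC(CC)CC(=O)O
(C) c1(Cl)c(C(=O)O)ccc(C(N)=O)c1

A

[#6][OX2H0][#6] describes an aliphatic oxygen bridging two carbons with no H on the oxygen (an ether).
(A) contains a methoxy ether (-OCH3), which satisfies every atom and bond constraint.
(B) has a carboxylic acid group (-C(=O)OH) but the -OH oxygen has H1; the =O is OX1, not OX2.
(C) has a carboxylic acid group (-C(=O)OH) but the -OH oxygen has H1; the =O is OX1, not OX2.
So the answer is (A).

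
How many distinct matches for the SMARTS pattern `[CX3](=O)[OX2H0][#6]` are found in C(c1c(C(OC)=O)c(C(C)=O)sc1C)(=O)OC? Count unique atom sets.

2

[CX3](=O)[OX2H0][#6] is the SMARTS for an ester: a carbonyl carbon bonded to an oxygen that is itself bonded to carbon (no H on that O).
The molecule carries 2 separate instances of a methyl-ester group (-C(=O)OCH3) meeting every constraint; each maps to a distinct set of atoms, giving 2 matches.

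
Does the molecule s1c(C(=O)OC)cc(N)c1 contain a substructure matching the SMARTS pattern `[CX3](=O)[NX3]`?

The pattern [CX3](=O)[NX3] describes a carbonyl carbon bonded to a trivalent nitrogen — an amide.
The closest candidate here is a primary amino group (-NH2), but the -NH2 is not attached to a carbonyl carbon. No other fragment satisfies the full query, so there is no match.

No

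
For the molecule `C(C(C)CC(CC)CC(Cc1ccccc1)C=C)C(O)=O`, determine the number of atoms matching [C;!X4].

3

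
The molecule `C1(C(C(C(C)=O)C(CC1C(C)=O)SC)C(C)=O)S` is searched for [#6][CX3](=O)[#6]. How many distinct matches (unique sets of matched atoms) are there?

3

[#6][CX3](=O)[#6] is the SMARTS for a ketone: a carbonyl carbon (no H) flanked by two carbons.
The molecule carries 3 separate instances of an acetyl/ketone group (-C(=O)CH3) meeting every constraint; each maps to a distinct set of atoms, giving 3 matches.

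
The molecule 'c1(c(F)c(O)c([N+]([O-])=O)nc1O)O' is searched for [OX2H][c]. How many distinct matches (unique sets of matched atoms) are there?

[OX2H][c] is the SMARTS for a phenol: a hydroxyl oxygen attached to an aromatic carbon.
The molecule carries 3 separate instances of a hydroxyl group (-OH) meeting every constraint; each maps to a distinct set of atoms, giving 3 matches.

3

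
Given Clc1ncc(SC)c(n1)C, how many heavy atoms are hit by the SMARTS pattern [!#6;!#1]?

4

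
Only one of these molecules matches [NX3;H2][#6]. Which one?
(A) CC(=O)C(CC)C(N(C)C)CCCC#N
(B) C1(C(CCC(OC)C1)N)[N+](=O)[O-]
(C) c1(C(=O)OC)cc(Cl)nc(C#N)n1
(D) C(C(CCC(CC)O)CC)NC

[NX3;H2][#6] describes a trivalent nitrogen with two H attached to carbon (a primary amine).
(A) has a nitrile (-C#N) but the nitrogen is NX1 (triple-bonded), not NX3 with two H.
(B) contains a primary amino group (-NH2), which satisfies every atom and bond constraint.
(C) has a nitrile (-C#N) but the nitrogen is NX1 (triple-bonded), not NX3 with two H.
(D) has an N-methylamino group (-NHCH3) but the nitrogen bears two carbons and only one H (H1), not H2.
So the answer is (B).

B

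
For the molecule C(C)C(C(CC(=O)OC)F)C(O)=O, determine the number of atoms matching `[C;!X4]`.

2

The query [C;!X4] means: aliphatic carbon that does not have four total connections.
Check the 13 heavy atoms by environment: 6× C (X4) → no; 2× C (X3) → match; 2× O (X1) → no; 2× O (X2) → no; 1× F (X1) → no.
That gives 2 matching atoms.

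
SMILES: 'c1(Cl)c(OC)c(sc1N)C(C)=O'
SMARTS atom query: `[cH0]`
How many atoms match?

4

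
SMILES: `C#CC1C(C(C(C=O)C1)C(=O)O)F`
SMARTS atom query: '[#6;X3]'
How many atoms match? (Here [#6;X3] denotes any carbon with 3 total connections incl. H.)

2

Check the 13 heavy atoms by environment: 5× C (X4) → no; 2× C (X3) → match; 2× O (X1) → no; 1× O (X2) → no; 2× C (X2) → no; 1× F (X1) → no.
That gives 2 matching atoms.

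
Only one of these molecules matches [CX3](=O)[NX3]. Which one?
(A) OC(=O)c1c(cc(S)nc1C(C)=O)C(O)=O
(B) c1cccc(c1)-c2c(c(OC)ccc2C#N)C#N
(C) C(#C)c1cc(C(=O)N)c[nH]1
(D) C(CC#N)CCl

[CX3](=O)[NX3] describes a carbonyl carbon bonded to a trivalent nitrogen (an amide).
(A) has a carboxylic acid group (-C(=O)OH) but the carbonyl is bonded to O, not to an NX3 nitrogen.
(B) has a nitrile (-C#N) but the nitrile N is NX1 (triple-bonded), not NX3.
(C) contains a primary amide (-C(=O)NH2), which satisfies every atom and bond constraint.
(D) has a nitrile (-C#N) but the nitrile N is NX1 (triple-bonded), not NX3.
So the answer is (C).

C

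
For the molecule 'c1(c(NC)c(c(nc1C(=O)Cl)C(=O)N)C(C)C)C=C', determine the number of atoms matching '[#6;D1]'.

The query [#6;D1] means: carbon bonded to exactly one heavy atom.
Check the 19 heavy atoms by environment: 1× n (aromatic, D2) → no; 5× c (aromatic, D3) → no; 3× C (D3) → no; 2× O (D1) → no; 1× N (D1) → no; 1× Cl (D1) → no; 4× C (D1) → match; 1× C (D2) → no; 1× N (D2) → no.
That gives 4 matching atoms.

4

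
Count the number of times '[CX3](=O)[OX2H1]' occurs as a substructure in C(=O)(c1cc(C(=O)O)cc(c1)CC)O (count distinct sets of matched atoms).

[CX3](=O)[OX2H1] is the SMARTS for a carboxylic acid: an sp2 carbon double-bonded to O and single-bonded to an -OH oxygen.
The molecule carries 2 separate instances of a carboxylic acid group (-C(=O)OH) meeting every constraint; each maps to a distinct set of atoms, giving 2 matches.

2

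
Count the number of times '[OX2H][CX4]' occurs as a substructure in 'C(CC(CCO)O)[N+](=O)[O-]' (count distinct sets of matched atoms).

[OX2H][CX4] is the SMARTS for an aliphatic alcohol: a hydroxyl oxygen bound to an sp3 (X4) carbon.
The molecule carries 2 separate instances of a hydroxyl group (-OH) meeting every constraint; each maps to a distinct set of atoms, giving 2 matches.

2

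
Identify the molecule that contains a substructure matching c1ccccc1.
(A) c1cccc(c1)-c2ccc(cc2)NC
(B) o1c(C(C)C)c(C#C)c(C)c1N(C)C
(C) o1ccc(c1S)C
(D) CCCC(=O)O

A

c1ccccc1 describes six aromatic carbons in a ring (a benzene ring).
(A) contains a phenyl ring, which satisfies every atom and bond constraint.
(B) has a methyl group (-CH3) but no six-membered all-carbon aromatic ring is present.
(C) has a methyl group (-CH3) but no six-membered all-carbon aromatic ring is present.
(D) has a methyl group (-CH3) but no six-membered all-carbon aromatic ring is present.
So the answer is (A).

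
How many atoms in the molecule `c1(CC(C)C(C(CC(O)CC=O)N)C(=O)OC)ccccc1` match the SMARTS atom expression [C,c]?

The query [C,c] means: comma = OR; matches aliphatic or aromatic carbon — same as #6.
Check the 22 heavy atoms by environment: 11× C → match; 4× O → no; 1× N → no; 6× c (aromatic) → match.
Summing the matching environments: 11 + 6 = 17 matching atoms.

17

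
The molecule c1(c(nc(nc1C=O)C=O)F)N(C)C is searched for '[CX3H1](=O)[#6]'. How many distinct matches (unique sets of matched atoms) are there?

2

[CX3H1](=O)[#6] is the SMARTS for an aldehyde: an sp2 carbon with one H, double-bonded to O and single-bonded to carbon.
The molecule carries 2 separate instances of an aldehyde (-CHO) meeting every constraint; each maps to a distinct set of atoms, giving 2 matches.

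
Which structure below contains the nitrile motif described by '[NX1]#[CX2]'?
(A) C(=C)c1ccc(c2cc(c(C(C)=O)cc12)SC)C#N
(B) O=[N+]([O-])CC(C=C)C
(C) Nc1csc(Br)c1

A

[NX1]#[CX2] describes a nitrogen triple-bonded to a two-connected carbon (a nitrile).
(A) contains a nitrile (-C#N), which satisfies every atom and bond constraint.
(B) has a nitro group (-[N+](=O)[O-]) but there is no C#N triple bond.
(C) has a primary amino group (-NH2) but the nitrogen is NX3 (three connections), not NX1 triple-bonded.
So the answer is (A).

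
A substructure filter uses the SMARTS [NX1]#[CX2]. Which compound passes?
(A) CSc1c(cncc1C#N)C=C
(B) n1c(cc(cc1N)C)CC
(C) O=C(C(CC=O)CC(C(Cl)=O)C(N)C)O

A

[NX1]#[CX2] describes a nitrogen triple-bonded to a two-connected carbon (a nitrile).
(A) contains a nitrile (-C#N), which satisfies every atom and bond constraint.
(B) has a primary amino group (-NH2) but the nitrogen is NX3 (three connections), not NX1 triple-bonded.
(C) has a primary amino group (-NH2) but the nitrogen is NX3 (three connections), not NX1 triple-bonded.
So the answer is (A).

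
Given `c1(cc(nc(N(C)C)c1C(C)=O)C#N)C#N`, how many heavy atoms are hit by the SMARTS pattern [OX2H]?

0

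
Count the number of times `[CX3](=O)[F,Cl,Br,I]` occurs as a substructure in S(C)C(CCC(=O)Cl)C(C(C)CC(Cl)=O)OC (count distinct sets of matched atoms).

2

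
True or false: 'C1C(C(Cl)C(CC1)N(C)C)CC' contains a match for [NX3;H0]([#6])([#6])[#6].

The pattern [NX3;H0]([#6])([#6])[#6] describes a trivalent nitrogen with no H, bonded to three carbons — a tertiary amine.
The molecule carries a dimethylamino group (-N(CH3)2), whose atoms satisfy every constraint of the query, so the pattern matches.

True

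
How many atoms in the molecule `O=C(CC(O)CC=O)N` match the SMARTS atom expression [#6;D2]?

The query [#6;D2] means: any carbon bonded to exactly two heavy atoms.
Check the 9 heavy atoms by environment: 3× C (D2) → match; 2× C (D3) → no; 3× O (D1) → no; 1× N (D1) → no.
That gives 3 matching atoms.

3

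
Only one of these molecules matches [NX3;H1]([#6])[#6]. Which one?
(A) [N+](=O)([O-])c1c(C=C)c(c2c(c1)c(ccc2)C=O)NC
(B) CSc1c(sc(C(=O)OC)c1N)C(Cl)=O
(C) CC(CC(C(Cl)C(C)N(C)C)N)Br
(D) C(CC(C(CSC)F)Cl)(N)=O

A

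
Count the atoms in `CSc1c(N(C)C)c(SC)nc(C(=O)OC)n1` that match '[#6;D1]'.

Check the 17 heavy atoms by environment: 2× n (aromatic, D2) → no; 4× c (aromatic, D3) → no; 2× S (D2) → no; 5× C (D1) → match; 1× N (D3) → no; 1× C (D3) → no; 1× O (D1) → no; 1× O (D2) → no.
That gives 5 matching atoms.

5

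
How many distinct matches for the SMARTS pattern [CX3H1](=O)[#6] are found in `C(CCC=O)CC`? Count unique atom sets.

1

[CX3H1](=O)[#6] is the SMARTS for an aldehyde: an sp2 carbon with one H, double-bonded to O and single-bonded to carbon.
Exactly one fragment in the molecule meets all constraints, giving 1 match.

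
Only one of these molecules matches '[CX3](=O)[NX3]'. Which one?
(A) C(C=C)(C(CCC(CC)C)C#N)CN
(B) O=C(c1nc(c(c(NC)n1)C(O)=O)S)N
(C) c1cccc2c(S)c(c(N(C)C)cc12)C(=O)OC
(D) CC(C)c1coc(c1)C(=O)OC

[CX3](=O)[NX3] describes a carbonyl carbon bonded to a trivalent nitrogen (an amide).
(A) has a primary amino group (-NH2) but the -NH2 is not attached to a carbonyl carbon.
(B) contains a primary amide (-C(=O)NH2), which satisfies every atom and bond constraint.
(C) has a methyl-ester group (-C(=O)OCH3) but the carbonyl is bonded to O, not to an NX3 nitrogen.
(D) has a methyl-ester group (-C(=O)OCH3) but the carbonyl is bonded to O, not to an NX3 nitrogen.
So the answer is (B).

B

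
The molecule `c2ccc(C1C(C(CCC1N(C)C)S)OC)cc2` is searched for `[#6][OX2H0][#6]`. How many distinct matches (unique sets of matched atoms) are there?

1

[#6][OX2H0][#6] is the SMARTS for an ether: an aliphatic oxygen bridging two carbons with no H on the oxygen.
Exactly one fragment in the molecule meets all constraints, giving 1 match.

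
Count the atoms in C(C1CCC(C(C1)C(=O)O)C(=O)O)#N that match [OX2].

Check the 14 heavy atoms by environment: 6× C (X4) → no; 2× C (X3) → no; 2× O (X1) → no; 2× O (X2) → match; 1× C (X2) → no; 1× N (X1) → no.
That gives 2 matching atoms.

2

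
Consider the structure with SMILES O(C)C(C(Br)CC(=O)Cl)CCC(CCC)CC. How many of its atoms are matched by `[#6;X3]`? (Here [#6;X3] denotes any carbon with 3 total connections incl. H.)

1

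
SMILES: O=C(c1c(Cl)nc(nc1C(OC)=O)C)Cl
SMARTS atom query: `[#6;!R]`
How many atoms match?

4

The query [#6;!R] means: carbon not in any ring.
Check the 15 heavy atoms by environment: 2× n (aromatic, in 6-ring) → no; 4× c (aromatic, in 6-ring) → no; 4× C (acyclic) → match; 3× O (acyclic) → no; 2× Cl (acyclic) → no.
That gives 4 matching atoms.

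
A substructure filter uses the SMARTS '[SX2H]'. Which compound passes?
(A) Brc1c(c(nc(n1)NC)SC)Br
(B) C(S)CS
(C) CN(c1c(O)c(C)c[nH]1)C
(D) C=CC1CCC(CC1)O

B

[SX2H] describes an aliphatic sulfur with two connections, one being H (a thiol).
(A) has a methylthio ether (-SCH3) but the sulfur has H0 (bonded to two carbons), not H1.
(B) contains a thiol (-SH), which satisfies every atom and bond constraint.
(C) has a hydroxyl group (-OH) but it is an -OH, not an -SH.
(D) has a hydroxyl group (-OH) but it is an -OH, not an -SH.
So the answer is (B).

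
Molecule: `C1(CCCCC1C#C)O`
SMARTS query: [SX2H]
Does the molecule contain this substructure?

No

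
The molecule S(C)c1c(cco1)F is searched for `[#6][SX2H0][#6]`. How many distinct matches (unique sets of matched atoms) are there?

[#6][SX2H0][#6] is the SMARTS for a thioether: an aliphatic sulfur bridging two carbons with no H on the sulfur.
Exactly one fragment in the molecule meets all constraints, giving 1 match.

1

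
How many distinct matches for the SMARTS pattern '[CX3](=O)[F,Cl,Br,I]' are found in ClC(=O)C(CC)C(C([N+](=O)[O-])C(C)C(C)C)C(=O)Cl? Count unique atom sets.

2

[CX3](=O)[F,Cl,Br,I] is the SMARTS for an acyl halide: a carbonyl carbon bonded to a halogen.
The molecule carries 2 separate instances of an acyl chloride (-C(=O)Cl) meeting every constraint; each maps to a distinct set of atoms, giving 2 matches.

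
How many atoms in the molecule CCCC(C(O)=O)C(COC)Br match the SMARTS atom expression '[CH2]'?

3

The query [CH2] means: aliphatic carbon with exactly two hydrogens.
Check the 12 heavy atoms by environment: 3× C (H2) → match; 2× C (H1) → no; 1× Br (H0) → no; 2× C (H3) → no; 2× O (H0) → no; 1× C (H0) → no; 1× O (H1) → no.
That gives 3 matching atoms.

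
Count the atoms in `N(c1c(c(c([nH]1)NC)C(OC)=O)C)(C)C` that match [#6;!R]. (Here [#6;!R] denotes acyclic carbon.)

The query [#6;!R] means: carbon not in any ring.
Check the 15 heavy atoms by environment: 1× n (aromatic, in 5-ring) → no; 4× c (aromatic, in 5-ring) → no; 6× C (acyclic) → match; 2× O (acyclic) → no; 2× N (acyclic) → no.
That gives 6 matching atoms.

6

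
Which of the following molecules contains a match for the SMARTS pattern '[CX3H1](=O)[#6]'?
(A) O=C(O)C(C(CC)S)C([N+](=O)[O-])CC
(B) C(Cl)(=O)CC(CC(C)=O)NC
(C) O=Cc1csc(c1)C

C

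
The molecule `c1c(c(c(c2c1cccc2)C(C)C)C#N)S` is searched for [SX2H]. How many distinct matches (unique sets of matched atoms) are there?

[SX2H] is the SMARTS for a thiol: an aliphatic sulfur with two connections, one being H.
Exactly one fragment in the molecule meets all constraints, giving 1 match.

1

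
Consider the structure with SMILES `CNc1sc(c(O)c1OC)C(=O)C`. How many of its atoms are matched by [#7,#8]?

The query [#7,#8] means: nitrogen or oxygen (comma = OR).
Check the 13 heavy atoms by environment: 1× s (aromatic) → no; 4× c (aromatic) → no; 1× N → match; 4× C → no; 3× O → match.
Summing the matching environments: 1 + 3 = 4 matching atoms.

4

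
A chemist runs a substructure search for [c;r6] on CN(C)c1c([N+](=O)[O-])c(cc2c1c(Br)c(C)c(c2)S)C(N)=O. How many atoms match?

10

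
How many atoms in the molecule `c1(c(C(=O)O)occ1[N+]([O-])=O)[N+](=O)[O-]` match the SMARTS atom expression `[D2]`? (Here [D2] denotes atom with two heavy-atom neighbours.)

2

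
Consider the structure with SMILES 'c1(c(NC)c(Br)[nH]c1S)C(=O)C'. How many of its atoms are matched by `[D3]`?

Check the 12 heavy atoms by environment: 1× n (aromatic, D2) → no; 4× c (aromatic, D3) → match; 1× S (D1) → no; 1× Br (D1) → no; 1× C (D3) → match; 1× O (D1) → no; 2× C (D1) → no; 1× N (D2) → no.
Summing the matching environments: 4 + 1 = 5 matching atoms.

5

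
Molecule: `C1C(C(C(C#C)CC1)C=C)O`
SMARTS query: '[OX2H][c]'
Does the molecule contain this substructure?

The pattern [OX2H][c] describes a hydroxyl oxygen attached to an aromatic carbon — a phenol.
The closest candidate here is a hydroxyl group (-OH), but the -OH is on an aliphatic carbon, not an aromatic c. No other fragment satisfies the full query, so there is no match.

No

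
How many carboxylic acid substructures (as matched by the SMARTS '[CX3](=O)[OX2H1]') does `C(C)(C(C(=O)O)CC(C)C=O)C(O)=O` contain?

2

[CX3](=O)[OX2H1] is the SMARTS for a carboxylic acid: an sp2 carbon double-bonded to O and single-bonded to an -OH oxygen.
The molecule carries 2 separate instances of a carboxylic acid group (-C(=O)OH) meeting every constraint; each maps to a distinct set of atoms, giving 2 matches.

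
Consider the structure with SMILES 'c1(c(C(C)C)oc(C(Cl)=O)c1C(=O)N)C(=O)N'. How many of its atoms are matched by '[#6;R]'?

The query [#6;R] means: carbon that is part of a ring.
Check the 17 heavy atoms by environment: 1× o (aromatic, in 5-ring) → no; 4× c (aromatic, in 5-ring) → match; 6× C (acyclic) → no; 3× O (acyclic) → no; 1× Cl (acyclic) → no; 2× N (acyclic) → no.
That gives 4 matching atoms.

4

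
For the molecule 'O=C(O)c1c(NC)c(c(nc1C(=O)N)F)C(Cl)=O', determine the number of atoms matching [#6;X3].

8

Check the 18 heavy atoms by environment: 1× n (aromatic, X2) → no; 5× c (aromatic, X3) → match; 1× F (X1) → no; 2× N (X3) → no; 1× C (X4) → no; 3× C (X3) → match; 3× O (X1) → no; 1× Cl (X1) → no; 1× O (X2) → no.
Summing the matching environments: 5 + 3 = 8 matching atoms.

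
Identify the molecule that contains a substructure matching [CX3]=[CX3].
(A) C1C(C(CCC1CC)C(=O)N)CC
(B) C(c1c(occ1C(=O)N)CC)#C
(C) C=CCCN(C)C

C

[CX3]=[CX3] describes a non-aromatic C=C double bond between two sp2 carbons (an alkene).
(A) has an ethyl group (-CH2CH3) but its C-C bond is a single bond between CX4 carbons, not CX3=CX3.
(B) has an ethyl group (-CH2CH3) but its C-C bond is a single bond between CX4 carbons, not CX3=CX3.
(C) contains a vinyl group (-CH=CH2), which satisfies every atom and bond constraint.
So the answer is (C).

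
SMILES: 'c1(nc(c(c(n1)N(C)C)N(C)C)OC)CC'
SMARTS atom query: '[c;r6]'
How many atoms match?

Check the 16 heavy atoms by environment: 2× n (aromatic, in 6-ring) → no; 4× c (aromatic, in 6-ring) → match; 1× O (acyclic) → no; 7× C (acyclic) → no; 2× N (acyclic) → no.
That gives 4 matching atoms.

4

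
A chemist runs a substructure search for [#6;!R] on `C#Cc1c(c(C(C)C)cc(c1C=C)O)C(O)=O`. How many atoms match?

8

The query [#6;!R] means: carbon not in any ring.
Check the 17 heavy atoms by environment: 6× c (aromatic, in 6-ring) → no; 8× C (acyclic) → match; 3× O (acyclic) → no.
That gives 8 matching atoms.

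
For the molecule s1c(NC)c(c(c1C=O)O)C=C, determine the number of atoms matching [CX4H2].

0

The query [CX4H2] means: sp3 carbon (X4) with exactly two hydrogens.
Check the 12 heavy atoms by environment: 1× s (aromatic, H0, X2) → no; 4× c (aromatic, H0, X3) → no; 1× N (H1, X3) → no; 1× C (H3, X4) → no; 1× O (H1, X2) → no; 2× C (H1, X3) → no; 1× C (H2, X3) → no; 1× O (H0, X1) → no.
No environment satisfies the query, so 0 matching atoms.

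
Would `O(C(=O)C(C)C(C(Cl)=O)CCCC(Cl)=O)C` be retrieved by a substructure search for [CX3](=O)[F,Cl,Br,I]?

Yes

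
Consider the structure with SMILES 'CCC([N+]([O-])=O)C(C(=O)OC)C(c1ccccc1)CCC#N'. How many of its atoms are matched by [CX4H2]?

3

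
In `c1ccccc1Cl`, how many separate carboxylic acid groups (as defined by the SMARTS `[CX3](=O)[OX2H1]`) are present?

0

[CX3](=O)[OX2H1] is the SMARTS for a carboxylic acid: an sp2 carbon double-bonded to O and single-bonded to an -OH oxygen.
No fragment in the molecule satisfies every constraint, giving 0 matches.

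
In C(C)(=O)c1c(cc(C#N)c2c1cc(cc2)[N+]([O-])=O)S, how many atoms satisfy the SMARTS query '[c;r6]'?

The query [c;r6] means: aromatic carbon that belongs to a six-membered ring.
Check the 19 heavy atoms by environment: 10× c (aromatic, in 6-ring) → match; 1× N (charge +1, acyclic) → no; 1× O (charge -1, acyclic) → no; 2× O (acyclic) → no; 1× S (acyclic) → no; 3× C (acyclic) → no; 1× N (acyclic) → no.
That gives 10 matching atoms.

10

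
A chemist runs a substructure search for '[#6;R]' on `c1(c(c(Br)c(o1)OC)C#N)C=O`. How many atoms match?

4

The query [#6;R] means: carbon that is part of a ring.
Check the 12 heavy atoms by environment: 1× o (aromatic, in 5-ring) → no; 4× c (aromatic, in 5-ring) → match; 1× Br (acyclic) → no; 3× C (acyclic) → no; 2× O (acyclic) → no; 1× N (acyclic) → no.
That gives 4 matching atoms.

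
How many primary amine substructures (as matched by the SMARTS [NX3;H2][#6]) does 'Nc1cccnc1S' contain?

1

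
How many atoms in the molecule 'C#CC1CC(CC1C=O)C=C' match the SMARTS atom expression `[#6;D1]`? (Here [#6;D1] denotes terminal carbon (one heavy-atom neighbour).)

Check the 11 heavy atoms by environment: 3× C (D3) → no; 5× C (D2) → no; 1× O (D1) → no; 2× C (D1) → match.
That gives 2 matching atoms.

2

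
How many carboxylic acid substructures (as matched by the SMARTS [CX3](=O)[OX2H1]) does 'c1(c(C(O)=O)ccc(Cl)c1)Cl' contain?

[CX3](=O)[OX2H1] is the SMARTS for a carboxylic acid: an sp2 carbon double-bonded to O and single-bonded to an -OH oxygen.
Exactly one fragment in the molecule meets all constraints, giving 1 match.

1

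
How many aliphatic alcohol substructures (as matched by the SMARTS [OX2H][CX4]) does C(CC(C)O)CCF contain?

1

[OX2H][CX4] is the SMARTS for an aliphatic alcohol: a hydroxyl oxygen bound to an sp3 (X4) carbon.
Exactly one fragment in the molecule meets all constraints, giving 1 match.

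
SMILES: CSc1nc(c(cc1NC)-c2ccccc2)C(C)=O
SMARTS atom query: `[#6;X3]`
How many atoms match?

The query [#6;X3] means: any carbon (aromatic or not) with three total connections.
Check the 19 heavy atoms by environment: 1× n (aromatic, X2) → no; 11× c (aromatic, X3) → match; 1× C (X3) → match; 1× O (X1) → no; 3× C (X4) → no; 1× S (X2) → no; 1× N (X3) → no.
Summing the matching environments: 11 + 1 = 12 matching atoms.

12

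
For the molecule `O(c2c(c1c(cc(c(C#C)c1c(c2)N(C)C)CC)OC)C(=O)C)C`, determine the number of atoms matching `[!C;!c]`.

The query [!C;!c] means: neither aliphatic nor aromatic carbon — same as [!#6].
Check the 24 heavy atoms by environment: 10× c (aromatic) → no; 3× O → match; 10× C → no; 1× N → match.
Summing the matching environments: 3 + 1 = 4 matching atoms.

4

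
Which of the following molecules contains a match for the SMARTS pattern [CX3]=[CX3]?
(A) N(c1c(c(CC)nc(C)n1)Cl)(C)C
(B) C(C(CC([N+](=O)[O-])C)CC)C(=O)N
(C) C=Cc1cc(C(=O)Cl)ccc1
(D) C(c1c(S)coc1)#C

C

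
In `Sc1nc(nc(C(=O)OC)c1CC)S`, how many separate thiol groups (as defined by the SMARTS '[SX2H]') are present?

2

[SX2H] is the SMARTS for a thiol: an aliphatic sulfur with two connections, one being H.
The molecule carries 2 separate instances of a thiol (-SH) meeting every constraint; each maps to a distinct set of atoms, giving 2 matches.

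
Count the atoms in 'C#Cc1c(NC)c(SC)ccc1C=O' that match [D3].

The query [D3] means: atom with exactly three heavy-atom neighbours.
Check the 14 heavy atoms by environment: 4× c (aromatic, D3) → match; 2× c (aromatic, D2) → no; 2× C (D2) → no; 1× O (D1) → no; 1× N (D2) → no; 3× C (D1) → no; 1× S (D2) → no.
That gives 4 matching atoms.

4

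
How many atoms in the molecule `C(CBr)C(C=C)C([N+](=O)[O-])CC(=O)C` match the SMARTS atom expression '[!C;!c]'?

Check the 14 heavy atoms by environment: 9× C → no; 1× Br → match; 2× O → match; 1× N (charge +1) → match; 1× O (charge -1) → match.
Summing the matching environments: 1 + 2 + 1 + 1 = 5 matching atoms.

5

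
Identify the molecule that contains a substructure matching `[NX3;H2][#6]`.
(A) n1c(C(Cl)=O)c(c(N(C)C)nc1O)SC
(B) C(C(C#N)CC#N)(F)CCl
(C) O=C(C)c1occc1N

C

[NX3;H2][#6] describes a trivalent nitrogen with two H attached to carbon (a primary amine).
(A) has a dimethylamino group (-N(CH3)2) but the nitrogen has H0, not H2.
(B) has a nitrile (-C#N) but the nitrogen is NX1 (triple-bonded), not NX3 with two H.
(C) contains a primary amino group (-NH2), which satisfies every atom and bond constraint.
So the answer is (C).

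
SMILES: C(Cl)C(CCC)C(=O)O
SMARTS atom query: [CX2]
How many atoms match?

0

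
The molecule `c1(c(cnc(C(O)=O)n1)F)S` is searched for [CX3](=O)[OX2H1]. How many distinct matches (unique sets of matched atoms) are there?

[CX3](=O)[OX2H1] is the SMARTS for a carboxylic acid: an sp2 carbon double-bonded to O and single-bonded to an -OH oxygen.
Exactly one fragment in the molecule meets all constraints, giving 1 match.

1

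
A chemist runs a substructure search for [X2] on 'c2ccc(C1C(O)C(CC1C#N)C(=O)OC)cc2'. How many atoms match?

3

Check the 18 heavy atoms by environment: 6× C (X4) → no; 2× O (X2) → match; 6× c (aromatic, X3) → no; 1× C (X3) → no; 1× O (X1) → no; 1× C (X2) → match; 1× N (X1) → no.
Summing the matching environments: 2 + 1 = 3 matching atoms.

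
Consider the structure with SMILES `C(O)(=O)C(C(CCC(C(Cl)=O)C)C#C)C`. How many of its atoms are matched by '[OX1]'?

2

Check the 15 heavy atoms by environment: 7× C (X4) → no; 2× C (X3) → no; 2× O (X1) → match; 1× O (X2) → no; 1× Cl (X1) → no; 2× C (X2) → no.
That gives 2 matching atoms.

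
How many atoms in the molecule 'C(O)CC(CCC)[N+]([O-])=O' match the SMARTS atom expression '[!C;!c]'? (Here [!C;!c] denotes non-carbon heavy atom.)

4

The query [!C;!c] means: neither aliphatic nor aromatic carbon — same as [!#6].
Check the 10 heavy atoms by environment: 6× C → no; 1× N (charge +1) → match; 1× O (charge -1) → match; 2× O → match.
Summing the matching environments: 1 + 1 + 2 = 4 matching atoms.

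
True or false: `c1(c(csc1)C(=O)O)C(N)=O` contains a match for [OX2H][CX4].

False

The pattern [OX2H][CX4] describes a hydroxyl oxygen bound to an sp3 (X4) carbon — an aliphatic alcohol.
The closest candidate here is a carboxylic acid group (-C(=O)OH), but the -OH is on a CX3 carbonyl carbon, not a CX4 carbon. No other fragment satisfies the full query, so there is no match.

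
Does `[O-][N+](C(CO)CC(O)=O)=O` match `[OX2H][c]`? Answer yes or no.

No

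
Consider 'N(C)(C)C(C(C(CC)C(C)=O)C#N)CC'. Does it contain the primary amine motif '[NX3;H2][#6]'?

No

The pattern [NX3;H2][#6] describes a trivalent nitrogen with two H attached to carbon — a primary amine.
The closest candidate here is a nitrile (-C#N), but the nitrogen is NX1 (triple-bonded), not NX3 with two H. No other fragment satisfies the full query, so there is no match.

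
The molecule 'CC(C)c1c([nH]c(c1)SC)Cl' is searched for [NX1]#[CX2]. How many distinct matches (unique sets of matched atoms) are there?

0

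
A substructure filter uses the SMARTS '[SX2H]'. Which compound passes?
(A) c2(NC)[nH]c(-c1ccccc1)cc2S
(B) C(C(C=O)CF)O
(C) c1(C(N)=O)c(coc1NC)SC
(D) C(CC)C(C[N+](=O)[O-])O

[SX2H] describes an aliphatic sulfur with two connections, one being H (a thiol).
(A) contains a thiol (-SH), which satisfies every atom and bond constraint.
(B) has a hydroxyl group (-OH) but it is an -OH, not an -SH.
(C) has a methylthio ether (-SCH3) but the sulfur has H0 (bonded to two carbons), not H1.
(D) has a hydroxyl group (-OH) but it is an -OH, not an -SH.
So the answer is (A).

A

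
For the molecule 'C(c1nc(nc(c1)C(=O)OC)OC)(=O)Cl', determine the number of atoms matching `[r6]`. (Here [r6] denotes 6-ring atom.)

6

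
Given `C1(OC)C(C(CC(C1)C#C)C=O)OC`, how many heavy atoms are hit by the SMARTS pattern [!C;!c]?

3

The query [!C;!c] means: neither aliphatic nor aromatic carbon — same as [!#6].
Check the 14 heavy atoms by environment: 11× C → no; 3× O → match.
That gives 3 matching atoms.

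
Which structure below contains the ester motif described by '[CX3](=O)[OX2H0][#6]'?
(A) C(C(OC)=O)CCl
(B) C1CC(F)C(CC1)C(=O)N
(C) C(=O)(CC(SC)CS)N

A

[CX3](=O)[OX2H0][#6] describes a carbonyl carbon bonded to an oxygen that is itself bonded to carbon (no H on that O) (an ester).
(A) contains a methyl-ester group (-C(=O)OCH3), which satisfies every atom and bond constraint.
(B) has a primary amide (-C(=O)NH2) but the carbonyl is bonded to N, not to an O-C linkage.
(C) has a primary amide (-C(=O)NH2) but the carbonyl is bonded to N, not to an O-C linkage.
So the answer is (A).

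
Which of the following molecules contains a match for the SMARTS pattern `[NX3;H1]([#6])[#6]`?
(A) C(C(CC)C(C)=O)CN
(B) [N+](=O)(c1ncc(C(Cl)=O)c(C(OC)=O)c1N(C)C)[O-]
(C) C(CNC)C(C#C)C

C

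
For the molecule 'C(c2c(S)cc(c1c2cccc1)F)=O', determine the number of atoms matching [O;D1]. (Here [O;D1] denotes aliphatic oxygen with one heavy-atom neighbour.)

1

The query [O;D1] means: aliphatic oxygen bonded to exactly one heavy atom.
Check the 14 heavy atoms by environment: 5× c (aromatic, D3) → no; 5× c (aromatic, D2) → no; 1× C (D2) → no; 1× O (D1) → match; 1× S (D1) → no; 1× F (D1) → no.
That gives 1 matching atom.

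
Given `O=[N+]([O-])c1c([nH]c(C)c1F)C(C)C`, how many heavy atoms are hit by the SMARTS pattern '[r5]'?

Check the 13 heavy atoms by environment: 1× n (aromatic, in 5-ring) → match; 4× c (aromatic, in 5-ring) → match; 1× F (acyclic) → no; 4× C (acyclic) → no; 1× N (charge +1, acyclic) → no; 1× O (charge -1, acyclic) → no; 1× O (acyclic) → no.
Summing the matching environments: 1 + 4 = 5 matching atoms.

5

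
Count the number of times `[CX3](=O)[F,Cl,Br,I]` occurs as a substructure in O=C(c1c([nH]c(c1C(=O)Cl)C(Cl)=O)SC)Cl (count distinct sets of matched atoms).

[CX3](=O)[F,Cl,Br,I] is the SMARTS for an acyl halide: a carbonyl carbon bonded to a halogen.
The molecule carries 3 separate instances of an acyl chloride (-C(=O)Cl) meeting every constraint; each maps to a distinct set of atoms, giving 3 matches.

3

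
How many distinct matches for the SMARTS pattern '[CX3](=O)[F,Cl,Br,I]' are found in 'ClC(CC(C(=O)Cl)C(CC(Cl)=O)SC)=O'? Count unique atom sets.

3

[CX3](=O)[F,Cl,Br,I] is the SMARTS for an acyl halide: a carbonyl carbon bonded to a halogen.
The molecule carries 3 separate instances of an acyl chloride (-C(=O)Cl) meeting every constraint; each maps to a distinct set of atoms, giving 3 matches.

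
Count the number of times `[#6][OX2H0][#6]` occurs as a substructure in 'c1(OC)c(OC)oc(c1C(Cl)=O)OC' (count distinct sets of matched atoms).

3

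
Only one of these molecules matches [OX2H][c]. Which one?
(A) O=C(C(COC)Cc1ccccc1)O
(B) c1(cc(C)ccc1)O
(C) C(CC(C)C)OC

B

[OX2H][c] describes a hydroxyl oxygen attached to an aromatic carbon (a phenol).
(A) has a methoxy ether (-OCH3) but the oxygen has H0, not H1.
(B) contains a hydroxyl group (-OH), which satisfies every atom and bond constraint.
(C) has a methoxy ether (-OCH3) but the oxygen has H0, not H1.
So the answer is (B).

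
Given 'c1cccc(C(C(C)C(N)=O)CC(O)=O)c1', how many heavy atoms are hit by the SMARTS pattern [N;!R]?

1

The query [N;!R] means: aliphatic nitrogen not in a ring.
Check the 16 heavy atoms by environment: 6× C (acyclic) → no; 3× O (acyclic) → no; 1× N (acyclic) → match; 6× c (aromatic, in 6-ring) → no.
That gives 1 matching atom.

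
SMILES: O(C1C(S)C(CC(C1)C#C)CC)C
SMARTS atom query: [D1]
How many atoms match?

4

Check the 13 heavy atoms by environment: 4× C (D3) → no; 4× C (D2) → no; 3× C (D1) → match; 1× S (D1) → match; 1× O (D2) → no.
Summing the matching environments: 3 + 1 = 4 matching atoms.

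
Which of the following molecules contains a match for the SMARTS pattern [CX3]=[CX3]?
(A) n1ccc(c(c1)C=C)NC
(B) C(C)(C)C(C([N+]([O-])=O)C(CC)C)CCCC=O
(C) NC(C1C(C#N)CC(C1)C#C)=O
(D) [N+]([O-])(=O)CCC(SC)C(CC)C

A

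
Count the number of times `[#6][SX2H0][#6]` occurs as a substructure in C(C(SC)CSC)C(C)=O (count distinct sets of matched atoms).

2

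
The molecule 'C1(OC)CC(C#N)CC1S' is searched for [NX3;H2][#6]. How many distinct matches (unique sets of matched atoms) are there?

0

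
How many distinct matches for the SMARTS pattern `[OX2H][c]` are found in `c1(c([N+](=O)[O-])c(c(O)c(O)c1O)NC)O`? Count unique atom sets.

[OX2H][c] is the SMARTS for a phenol: a hydroxyl oxygen attached to an aromatic carbon.
The molecule carries 4 separate instances of a hydroxyl group (-OH) meeting every constraint; each maps to a distinct set of atoms, giving 4 matches.

4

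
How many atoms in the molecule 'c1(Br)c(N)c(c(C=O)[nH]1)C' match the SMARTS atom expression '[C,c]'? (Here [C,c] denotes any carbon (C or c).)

Check the 10 heavy atoms by environment: 1× n (aromatic) → no; 4× c (aromatic) → match; 2× C → match; 1× O → no; 1× N → no; 1× Br → no.
Summing the matching environments: 4 + 2 = 6 matching atoms.

6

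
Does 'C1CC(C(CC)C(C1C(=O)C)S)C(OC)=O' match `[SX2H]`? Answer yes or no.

Yes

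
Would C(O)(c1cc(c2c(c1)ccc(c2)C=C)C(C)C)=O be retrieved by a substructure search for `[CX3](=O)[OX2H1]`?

Yes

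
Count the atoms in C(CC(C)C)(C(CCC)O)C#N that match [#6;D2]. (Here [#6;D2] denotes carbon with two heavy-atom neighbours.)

4

Check the 12 heavy atoms by environment: 4× C (D2) → match; 3× C (D3) → no; 3× C (D1) → no; 1× N (D1) → no; 1× O (D1) → no.
That gives 4 matching atoms.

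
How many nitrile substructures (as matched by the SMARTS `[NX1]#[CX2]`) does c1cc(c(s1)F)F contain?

0

[NX1]#[CX2] is the SMARTS for a nitrile: a nitrogen triple-bonded to a two-connected carbon.
No fragment in the molecule satisfies every constraint, giving 0 matches.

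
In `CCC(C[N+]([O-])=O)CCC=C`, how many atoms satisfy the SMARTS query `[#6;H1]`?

2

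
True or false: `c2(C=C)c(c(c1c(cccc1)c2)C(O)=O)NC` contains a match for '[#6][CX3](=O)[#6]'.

False

The pattern [#6][CX3](=O)[#6] describes a carbonyl carbon (no H) flanked by two carbons — a ketone.
The closest candidate here is a carboxylic acid group (-C(=O)OH), but one neighbour of the carbonyl carbon is O, not C. No other fragment satisfies the full query, so there is no match.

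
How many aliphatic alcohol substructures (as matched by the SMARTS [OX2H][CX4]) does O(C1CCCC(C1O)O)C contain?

2

[OX2H][CX4] is the SMARTS for an aliphatic alcohol: a hydroxyl oxygen bound to an sp3 (X4) carbon.
The molecule carries 2 separate instances of a hydroxyl group (-OH) meeting every constraint; each maps to a distinct set of atoms, giving 2 matches.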